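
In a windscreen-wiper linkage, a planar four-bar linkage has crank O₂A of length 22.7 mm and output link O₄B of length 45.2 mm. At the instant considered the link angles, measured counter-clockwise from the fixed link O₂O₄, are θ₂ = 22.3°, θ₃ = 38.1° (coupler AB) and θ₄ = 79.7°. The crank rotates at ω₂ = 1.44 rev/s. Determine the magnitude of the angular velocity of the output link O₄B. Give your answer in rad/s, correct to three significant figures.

ω₂ = 9.048 rad/s (from 1.44 rev/s).
Differentiating the loop-closure r₂e^{iθ₂}+r₃e^{iθ₃}=r₁+r₄e^{iθ₄} gives r₂ω₂e^{iθ₂}+r₃ω₃e^{iθ₃}=r₄ω₄e^{iθ₄}.
Eliminating the other unknown: ω₄ = r₂ω₂ sin(θ₂−θ₃) / [r₄ sin(θ₄−θ₃)].
Numerator sine = -0.27228; denominator sine = +0.66393.
Result = 0.0227·9.048·(-0.27228) / (0.0452·(+0.66393)) = -1.8635 rad/s; magnitude 1.8635 rad/s.

1.86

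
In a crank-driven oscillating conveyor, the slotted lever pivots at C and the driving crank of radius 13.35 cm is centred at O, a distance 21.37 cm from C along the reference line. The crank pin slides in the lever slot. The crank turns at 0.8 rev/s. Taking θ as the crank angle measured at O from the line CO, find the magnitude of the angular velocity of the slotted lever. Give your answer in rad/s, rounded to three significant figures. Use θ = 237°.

0.354

ω = 5.027 rad/s (from 0.8 rev/s).
Crank pin A relative to C: A = (d + r cosθ, r sinθ); lever angle φ = atan2(r sinθ, d + r cosθ).
Differentiating tanφ: φ̇ = rω(d cosθ + r)/(d² + r² + 2dr cosθ).
d² + r² + 2dr cosθ = |CA|² = 0.032414 m²;  d cosθ + r = +0.017111 m.
|ω_lever| = |0.1335·5.027·+0.017111| / 0.032414 = 0.35423 rad/s.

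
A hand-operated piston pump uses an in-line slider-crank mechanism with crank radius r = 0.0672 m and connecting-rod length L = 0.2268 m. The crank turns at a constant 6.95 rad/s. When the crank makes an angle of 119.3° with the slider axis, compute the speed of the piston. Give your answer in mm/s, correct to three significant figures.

346

ω = 6.95 rad/s
For an in-line slider-crank, x = r cosθ + √(L² − r² sin²θ), so v = −rω sinθ·[1 + r cosθ/√(L² − r² sin²θ)].
With r = 0.0672 m, L = 0.2268 m, θ = 119.3°: √(L² − r² sin²θ) = 0.2191 m.
v = −0.0672·6.95·0.87207·[1 + 0.0672·-0.48938/0.2191] = -0.34616 m/s.
|v| = 0.34616 m/s = 346.16 mm/s.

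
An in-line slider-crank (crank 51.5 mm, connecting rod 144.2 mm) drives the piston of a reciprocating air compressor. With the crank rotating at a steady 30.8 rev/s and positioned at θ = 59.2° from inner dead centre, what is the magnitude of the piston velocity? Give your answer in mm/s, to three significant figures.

10200

ω = 2π·30.8 = 193.5 rad/s
For an in-line slider-crank, x = r cosθ + √(L² − r² sin²θ), so v = −rω sinθ·[1 + r cosθ/√(L² − r² sin²θ)].
With r = 0.0515 m, L = 0.1442 m, θ = 59.2°: √(L² − r² sin²θ) = 0.13725 m.
v = −0.0515·193.5·0.85896·[1 + 0.0515·0.51204/0.13725] = -10.206 m/s.
|v| = 10.206 m/s = 10206 mm/s.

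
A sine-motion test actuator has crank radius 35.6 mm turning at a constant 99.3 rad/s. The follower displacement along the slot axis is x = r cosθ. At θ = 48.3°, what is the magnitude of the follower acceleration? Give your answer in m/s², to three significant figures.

234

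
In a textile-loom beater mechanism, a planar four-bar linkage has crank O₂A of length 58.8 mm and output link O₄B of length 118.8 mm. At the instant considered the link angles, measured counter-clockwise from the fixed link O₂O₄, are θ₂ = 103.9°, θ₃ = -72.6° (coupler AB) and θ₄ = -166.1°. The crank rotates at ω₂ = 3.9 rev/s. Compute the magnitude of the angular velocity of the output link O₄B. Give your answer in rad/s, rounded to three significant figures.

0.742

ω₂ = 24.5 rad/s (from 3.9 rev/s).
Differentiating the loop-closure r₂e^{iθ₂}+r₃e^{iθ₃}=r₁+r₄e^{iθ₄} gives r₂ω₂e^{iθ₂}+r₃ω₃e^{iθ₃}=r₄ω₄e^{iθ₄}.
Eliminating the other unknown: ω₄ = r₂ω₂ sin(θ₂−θ₃) / [r₄ sin(θ₄−θ₃)].
Numerator sine = +0.06105; denominator sine = -0.99813.
Result = 0.0588·24.5·(+0.06105) / (0.1188·(-0.99813)) = -0.74181 rad/s; magnitude 0.74181 rad/s.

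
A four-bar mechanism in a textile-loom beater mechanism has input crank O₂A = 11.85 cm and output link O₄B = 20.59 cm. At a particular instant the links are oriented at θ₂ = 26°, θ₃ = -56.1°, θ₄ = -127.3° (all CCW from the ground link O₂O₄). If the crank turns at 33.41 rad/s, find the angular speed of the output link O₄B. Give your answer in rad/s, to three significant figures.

20.1

ω₂ = 33.41 rad/s
Differentiating the loop-closure r₂e^{iθ₂}+r₃e^{iθ₃}=r₁+r₄e^{iθ₄} gives r₂ω₂e^{iθ₂}+r₃ω₃e^{iθ₃}=r₄ω₄e^{iθ₄}.
Eliminating the other unknown: ω₄ = r₂ω₂ sin(θ₂−θ₃) / [r₄ sin(θ₄−θ₃)].
Numerator sine = +0.99051; denominator sine = -0.94665.
Result = 0.1185·33.41·(+0.99051) / (0.2059·(-0.94665)) = -20.119 rad/s; magnitude 20.119 rad/s.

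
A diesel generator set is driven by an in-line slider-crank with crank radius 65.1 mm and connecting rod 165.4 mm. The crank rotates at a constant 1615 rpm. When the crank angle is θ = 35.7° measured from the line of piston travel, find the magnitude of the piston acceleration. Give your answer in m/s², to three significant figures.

1780

ω = 2π·1615/60 = 169.1 rad/s
x(θ) = r cosθ + √(L² − r² sin²θ); with ω constant, a = ω²·d²x/dθ².
d²x/dθ² = −r cosθ − r²(cos2θ)/√u − r⁴ sin²2θ/(4u^{3/2}),  u = L² − r² sin²θ = 0.025914 m².
Substituting r = 0.0651 m, L = 0.1654 m, θ = 35.7°: d²x/dθ² = -0.062231 m.
a = ω²·d²x/dθ² = (169.1)²·(-0.062231) = -1779.9 m/s²;  |a| = 1779.9 m/s².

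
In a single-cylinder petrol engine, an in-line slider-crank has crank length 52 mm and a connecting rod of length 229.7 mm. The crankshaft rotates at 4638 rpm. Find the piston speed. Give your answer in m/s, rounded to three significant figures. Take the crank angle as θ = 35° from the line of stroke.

17.2

ω = 2π·4638/60 = 485.7 rad/s
For an in-line slider-crank, x = r cosθ + √(L² − r² sin²θ), so v = −rω sinθ·[1 + r cosθ/√(L² − r² sin²θ)].
With r = 0.052 m, L = 0.2297 m, θ = 35°: √(L² − r² sin²θ) = 0.22776 m.
v = −0.052·485.7·0.57358·[1 + 0.052·0.81915/0.22776] = -17.195 m/s.
|v| = 17.195 m/s.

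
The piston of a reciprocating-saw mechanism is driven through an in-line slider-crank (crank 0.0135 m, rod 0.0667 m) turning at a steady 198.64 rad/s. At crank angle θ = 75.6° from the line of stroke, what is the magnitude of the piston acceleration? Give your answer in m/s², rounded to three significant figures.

36.4

ω = 198.6 rad/s
x(θ) = r cosθ + √(L² − r² sin²θ); with ω constant, a = ω²·d²x/dθ².
d²x/dθ² = −r cosθ − r²(cos2θ)/√u − r⁴ sin²2θ/(4u^{3/2}),  u = L² − r² sin²θ = 0.00427791 m².
Substituting r = 0.0135 m, L = 0.0667 m, θ = 75.6°: d²x/dθ² = -0.00092241 m.
a = ω²·d²x/dθ² = (198.6)²·(-0.00092241) = -36.396 m/s²;  |a| = 36.396 m/s².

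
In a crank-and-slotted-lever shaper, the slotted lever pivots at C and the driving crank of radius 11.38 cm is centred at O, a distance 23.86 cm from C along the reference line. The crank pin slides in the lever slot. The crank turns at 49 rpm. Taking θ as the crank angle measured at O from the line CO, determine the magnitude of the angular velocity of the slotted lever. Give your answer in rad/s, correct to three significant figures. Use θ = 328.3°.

ω = 5.131 rad/s (from 49 rpm).
Crank pin A relative to C: A = (d + r cosθ, r sinθ); lever angle φ = atan2(r sinθ, d + r cosθ).
Differentiating tanφ: φ̇ = rω(d cosθ + r)/(d² + r² + 2dr cosθ).
d² + r² + 2dr cosθ = |CA|² = 0.116084 m²;  d cosθ + r = +0.3168 m.
|ω_lever| = |0.1138·5.131·+0.3168| / 0.116084 = 1.5936 rad/s.

1.59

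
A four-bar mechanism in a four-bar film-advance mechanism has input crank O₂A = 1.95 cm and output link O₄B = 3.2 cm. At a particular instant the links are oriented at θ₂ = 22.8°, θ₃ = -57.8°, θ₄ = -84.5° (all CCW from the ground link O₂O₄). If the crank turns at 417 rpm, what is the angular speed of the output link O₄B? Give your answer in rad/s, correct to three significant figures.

58.4

ω₂ = 43.67 rad/s (from 417 rpm).
Differentiating the loop-closure r₂e^{iθ₂}+r₃e^{iθ₃}=r₁+r₄e^{iθ₄} gives r₂ω₂e^{iθ₂}+r₃ω₃e^{iθ₃}=r₄ω₄e^{iθ₄}.
Eliminating the other unknown: ω₄ = r₂ω₂ sin(θ₂−θ₃) / [r₄ sin(θ₄−θ₃)].
Numerator sine = +0.98657; denominator sine = -0.44932.
Result = 0.0195·43.67·(+0.98657) / (0.032·(-0.44932)) = -58.428 rad/s; magnitude 58.428 rad/s.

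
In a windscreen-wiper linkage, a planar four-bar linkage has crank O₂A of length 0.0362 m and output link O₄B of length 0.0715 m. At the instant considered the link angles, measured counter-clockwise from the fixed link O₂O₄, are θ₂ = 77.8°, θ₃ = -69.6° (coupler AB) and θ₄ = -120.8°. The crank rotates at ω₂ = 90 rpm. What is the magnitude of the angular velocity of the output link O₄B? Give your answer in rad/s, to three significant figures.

ω₂ = 9.425 rad/s (from 90 rpm).
Differentiating the loop-closure r₂e^{iθ₂}+r₃e^{iθ₃}=r₁+r₄e^{iθ₄} gives r₂ω₂e^{iθ₂}+r₃ω₃e^{iθ₃}=r₄ω₄e^{iθ₄}.
Eliminating the other unknown: ω₄ = r₂ω₂ sin(θ₂−θ₃) / [r₄ sin(θ₄−θ₃)].
Numerator sine = +0.53877; denominator sine = -0.77934.
Result = 0.0362·9.425·(+0.53877) / (0.0715·(-0.77934)) = -3.2988 rad/s; magnitude 3.2988 rad/s.

3.30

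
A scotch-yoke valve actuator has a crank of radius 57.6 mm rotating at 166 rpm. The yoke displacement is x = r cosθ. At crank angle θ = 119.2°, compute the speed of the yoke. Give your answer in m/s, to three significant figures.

0.874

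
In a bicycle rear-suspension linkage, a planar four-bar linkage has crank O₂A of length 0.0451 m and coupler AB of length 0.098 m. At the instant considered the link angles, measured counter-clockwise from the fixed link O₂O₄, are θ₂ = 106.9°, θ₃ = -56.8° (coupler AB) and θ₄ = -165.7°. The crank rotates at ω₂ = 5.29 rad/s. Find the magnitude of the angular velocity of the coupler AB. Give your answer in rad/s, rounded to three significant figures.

ω₂ = 5.29 rad/s
Differentiating the loop-closure r₂e^{iθ₂}+r₃e^{iθ₃}=r₁+r₄e^{iθ₄} gives r₂ω₂e^{iθ₂}+r₃ω₃e^{iθ₃}=r₄ω₄e^{iθ₄}.
Eliminating the other unknown: ω₃ = r₂ω₂ sin(θ₄−θ₂) / [r₃ sin(θ₃−θ₄)].
Numerator sine = +0.99897; denominator sine = +0.94609.
Result = 0.0451·5.29·(+0.99897) / (0.098·(+0.94609)) = +2.5706 rad/s; magnitude 2.5706 rad/s.

2.57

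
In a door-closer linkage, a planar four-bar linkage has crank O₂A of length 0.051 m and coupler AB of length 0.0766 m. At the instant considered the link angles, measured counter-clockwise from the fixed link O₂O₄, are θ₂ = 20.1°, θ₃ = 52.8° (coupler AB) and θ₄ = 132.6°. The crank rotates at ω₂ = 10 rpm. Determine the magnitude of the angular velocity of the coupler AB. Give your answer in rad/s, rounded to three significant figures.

ω₂ = 1.047 rad/s (from 10 rpm).
Differentiating the loop-closure r₂e^{iθ₂}+r₃e^{iθ₃}=r₁+r₄e^{iθ₄} gives r₂ω₂e^{iθ₂}+r₃ω₃e^{iθ₃}=r₄ω₄e^{iθ₄}.
Eliminating the other unknown: ω₃ = r₂ω₂ sin(θ₄−θ₂) / [r₃ sin(θ₃−θ₄)].
Numerator sine = +0.92388; denominator sine = -0.98420.
Result = 0.051·1.047·(+0.92388) / (0.0766·(-0.98420)) = -0.65449 rad/s; magnitude 0.65449 rad/s.

0.654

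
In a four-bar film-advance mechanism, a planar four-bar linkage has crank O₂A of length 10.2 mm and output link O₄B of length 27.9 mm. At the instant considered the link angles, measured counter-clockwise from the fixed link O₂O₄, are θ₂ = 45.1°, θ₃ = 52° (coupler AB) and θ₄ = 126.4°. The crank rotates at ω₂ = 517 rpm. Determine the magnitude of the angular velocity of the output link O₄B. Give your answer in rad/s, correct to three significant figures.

2.47

ω₂ = 54.14 rad/s (from 517 rpm).
Differentiating the loop-closure r₂e^{iθ₂}+r₃e^{iθ₃}=r₁+r₄e^{iθ₄} gives r₂ω₂e^{iθ₂}+r₃ω₃e^{iθ₃}=r₄ω₄e^{iθ₄}.
Eliminating the other unknown: ω₄ = r₂ω₂ sin(θ₂−θ₃) / [r₄ sin(θ₄−θ₃)].
Numerator sine = -0.12014; denominator sine = +0.96316.
Result = 0.0102·54.14·(-0.12014) / (0.0279·(+0.96316)) = -2.4688 rad/s; magnitude 2.4688 rad/s.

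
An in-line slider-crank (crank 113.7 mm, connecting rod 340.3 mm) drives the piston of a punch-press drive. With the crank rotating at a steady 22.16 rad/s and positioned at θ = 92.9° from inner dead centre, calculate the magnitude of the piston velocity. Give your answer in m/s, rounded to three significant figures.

2.47

ω = 22.16 rad/s
For an in-line slider-crank, x = r cosθ + √(L² − r² sin²θ), so v = −rω sinθ·[1 + r cosθ/√(L² − r² sin²θ)].
With r = 0.1137 m, L = 0.3403 m, θ = 92.9°: √(L² − r² sin²θ) = 0.3208 m.
v = −0.1137·22.16·0.99872·[1 + 0.1137·-0.05059/0.3208] = -2.4712 m/s.
|v| = 2.4712 m/s.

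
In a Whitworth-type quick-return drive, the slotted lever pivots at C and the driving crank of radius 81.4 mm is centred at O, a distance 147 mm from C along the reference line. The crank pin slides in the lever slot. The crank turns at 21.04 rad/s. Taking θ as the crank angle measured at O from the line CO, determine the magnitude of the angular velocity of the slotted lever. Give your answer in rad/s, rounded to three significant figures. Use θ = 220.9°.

5.02

ω = 21.04 rad/s
Crank pin A relative to C: A = (d + r cosθ, r sinθ); lever angle φ = atan2(r sinθ, d + r cosθ).
Differentiating tanφ: φ̇ = rω(d cosθ + r)/(d² + r² + 2dr cosθ).
d² + r² + 2dr cosθ = |CA|² = 0.0101462 m²;  d cosθ + r = -0.02971 m.
|ω_lever| = |0.0814·21.04·-0.02971| / 0.0101462 = 5.0151 rad/s.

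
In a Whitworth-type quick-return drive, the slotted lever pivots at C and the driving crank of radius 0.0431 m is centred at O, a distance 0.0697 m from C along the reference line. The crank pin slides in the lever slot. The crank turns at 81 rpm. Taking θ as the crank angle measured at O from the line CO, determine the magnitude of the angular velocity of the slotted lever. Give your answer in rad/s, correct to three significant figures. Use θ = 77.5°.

2.65

ω = 8.482 rad/s (from 81 rpm).
Crank pin A relative to C: A = (d + r cosθ, r sinθ); lever angle φ = atan2(r sinθ, d + r cosθ).
Differentiating tanφ: φ̇ = rω(d cosθ + r)/(d² + r² + 2dr cosθ).
d² + r² + 2dr cosθ = |CA|² = 0.0080161 m²;  d cosθ + r = +0.058186 m.
|ω_lever| = |0.0431·8.482·+0.058186| / 0.0080161 = 2.6537 rad/s.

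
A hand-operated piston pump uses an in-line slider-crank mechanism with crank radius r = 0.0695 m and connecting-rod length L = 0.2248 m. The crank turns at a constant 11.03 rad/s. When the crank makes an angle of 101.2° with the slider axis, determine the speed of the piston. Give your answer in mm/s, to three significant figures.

ω = 11.03 rad/s
For an in-line slider-crank, x = r cosθ + √(L² − r² sin²θ), so v = −rω sinθ·[1 + r cosθ/√(L² − r² sin²θ)].
With r = 0.0695 m, L = 0.2248 m, θ = 101.2°: √(L² − r² sin²θ) = 0.21421 m.
v = −0.0695·11.03·0.98096·[1 + 0.0695·-0.19423/0.21421] = -0.7046 m/s.
|v| = 0.7046 m/s = 704.6 mm/s.

705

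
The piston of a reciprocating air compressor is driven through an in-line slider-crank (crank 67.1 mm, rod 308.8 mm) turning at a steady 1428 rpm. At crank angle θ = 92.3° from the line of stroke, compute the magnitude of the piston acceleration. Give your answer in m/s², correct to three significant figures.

393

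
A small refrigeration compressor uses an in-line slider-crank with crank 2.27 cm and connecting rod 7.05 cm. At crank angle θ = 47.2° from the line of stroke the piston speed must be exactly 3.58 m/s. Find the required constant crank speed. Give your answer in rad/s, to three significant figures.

175

For an in-line slider-crank, |v_piston| = rω|sinθ|·[1 + r cosθ/√(L² − r² sin²θ)].
With r = 0.0227 m, L = 0.0705 m, θ = 47.2°: the bracketed kinematic factor |dx/dθ| = 0.020406 m.
ω = v/|dx/dθ| = 3.58/0.020406 = 175.44 rad/s.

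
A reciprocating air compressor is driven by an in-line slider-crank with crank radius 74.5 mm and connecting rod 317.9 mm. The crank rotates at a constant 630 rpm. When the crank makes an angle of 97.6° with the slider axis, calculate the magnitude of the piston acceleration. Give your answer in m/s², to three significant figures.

ω = 2π·630/60 = 65.97 rad/s
x(θ) = r cosθ + √(L² − r² sin²θ); with ω constant, a = ω²·d²x/dθ².
d²x/dθ² = −r cosθ − r²(cos2θ)/√u − r⁴ sin²2θ/(4u^{3/2}),  u = L² − r² sin²θ = 0.0956072 m².
Substituting r = 0.0745 m, L = 0.3179 m, θ = 97.6°: d²x/dθ² = +0.027157 m.
a = ω²·d²x/dθ² = (65.97)²·(+0.027157) = +118.2 m/s²;  |a| = 118.2 m/s².

118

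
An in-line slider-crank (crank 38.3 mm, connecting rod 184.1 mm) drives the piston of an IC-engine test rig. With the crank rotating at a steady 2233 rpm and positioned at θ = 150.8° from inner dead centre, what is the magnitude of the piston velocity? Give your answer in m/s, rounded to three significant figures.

ω = 2π·2233/60 = 233.8 rad/s
For an in-line slider-crank, x = r cosθ + √(L² − r² sin²θ), so v = −rω sinθ·[1 + r cosθ/√(L² − r² sin²θ)].
With r = 0.0383 m, L = 0.1841 m, θ = 150.8°: √(L² − r² sin²θ) = 0.18315 m.
v = −0.0383·233.8·0.48786·[1 + 0.0383·-0.87292/0.18315] = -3.5717 m/s.
|v| = 3.5717 m/s.

3.57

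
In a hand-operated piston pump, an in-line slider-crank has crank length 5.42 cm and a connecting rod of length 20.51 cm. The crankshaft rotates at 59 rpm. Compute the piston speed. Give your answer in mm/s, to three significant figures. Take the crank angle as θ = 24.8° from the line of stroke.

174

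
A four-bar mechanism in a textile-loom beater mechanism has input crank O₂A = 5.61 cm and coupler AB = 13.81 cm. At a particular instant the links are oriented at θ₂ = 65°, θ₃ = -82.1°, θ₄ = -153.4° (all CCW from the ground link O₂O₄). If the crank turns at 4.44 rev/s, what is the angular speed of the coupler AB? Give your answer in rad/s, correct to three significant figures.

ω₂ = 27.9 rad/s (from 4.44 rev/s).
Differentiating the loop-closure r₂e^{iθ₂}+r₃e^{iθ₃}=r₁+r₄e^{iθ₄} gives r₂ω₂e^{iθ₂}+r₃ω₃e^{iθ₃}=r₄ω₄e^{iθ₄}.
Eliminating the other unknown: ω₃ = r₂ω₂ sin(θ₄−θ₂) / [r₃ sin(θ₃−θ₄)].
Numerator sine = +0.62115; denominator sine = +0.94721.
Result = 0.0561·27.9·(+0.62115) / (0.1381·(+0.94721)) = +7.4316 rad/s; magnitude 7.4316 rad/s.

7.43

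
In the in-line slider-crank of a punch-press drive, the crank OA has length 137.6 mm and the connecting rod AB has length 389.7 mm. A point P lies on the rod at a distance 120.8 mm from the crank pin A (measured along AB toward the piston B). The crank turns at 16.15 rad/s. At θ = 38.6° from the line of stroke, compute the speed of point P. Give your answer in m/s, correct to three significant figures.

1.93

ω = 16.15 rad/s.  Crank-pin speed |V_A| = rω = 2.2222 m/s, perpendicular to OA.
Rod angle: sinφ = −(r/L) sinθ ⇒ φ = -12.726°; ω_rod = −rω cosθ/√(L²−r²sin²θ) = -4.5688 rad/s.
V_P = V_A + ω_rod × AP, with AP = 0.1208 m along the rod.
Components: V_Px = −rω sinθ − a·ω_rod·sinφ = -1.508 m/s;  V_Py = rω cosθ + a·ω_rod·cosφ = +1.1984 m/s.
|V_P| = √(V_Px² + V_Py²) = 1.9262 m/s.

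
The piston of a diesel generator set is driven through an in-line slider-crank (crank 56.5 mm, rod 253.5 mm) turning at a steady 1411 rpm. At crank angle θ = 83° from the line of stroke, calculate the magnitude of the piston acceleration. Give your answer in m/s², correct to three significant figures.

ω = 2π·1411/60 = 147.8 rad/s
x(θ) = r cosθ + √(L² − r² sin²θ); with ω constant, a = ω²·d²x/dθ².
d²x/dθ² = −r cosθ − r²(cos2θ)/√u − r⁴ sin²2θ/(4u^{3/2}),  u = L² − r² sin²θ = 0.0611174 m².
Substituting r = 0.0565 m, L = 0.2535 m, θ = 83°: d²x/dθ² = +0.0056336 m.
a = ω²·d²x/dθ² = (147.8)²·(+0.0056336) = +123 m/s²;  |a| = 123 m/s².

123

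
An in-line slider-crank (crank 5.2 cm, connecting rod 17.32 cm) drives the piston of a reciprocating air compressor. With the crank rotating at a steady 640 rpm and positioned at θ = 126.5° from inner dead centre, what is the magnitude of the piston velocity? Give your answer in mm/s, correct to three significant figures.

2290

ω = 2π·640/60 = 67.02 rad/s
For an in-line slider-crank, x = r cosθ + √(L² − r² sin²θ), so v = −rω sinθ·[1 + r cosθ/√(L² − r² sin²θ)].
With r = 0.052 m, L = 0.1732 m, θ = 126.5°: √(L² − r² sin²θ) = 0.16808 m.
v = −0.052·67.02·0.80386·[1 + 0.052·-0.59482/0.16808] = -2.286 m/s.
|v| = 2.286 m/s = 2286 mm/s.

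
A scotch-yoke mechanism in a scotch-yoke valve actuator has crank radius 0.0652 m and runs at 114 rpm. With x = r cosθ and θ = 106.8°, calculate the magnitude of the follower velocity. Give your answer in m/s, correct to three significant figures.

ω = 11.94 rad/s (from 114 rpm).
x = r cosθ ⇒ ẋ = −rω sinθ.
|v| = rω|sinθ| = 0.0652·11.94·|sin 106.8°| = 0.74514 m/s.

0.745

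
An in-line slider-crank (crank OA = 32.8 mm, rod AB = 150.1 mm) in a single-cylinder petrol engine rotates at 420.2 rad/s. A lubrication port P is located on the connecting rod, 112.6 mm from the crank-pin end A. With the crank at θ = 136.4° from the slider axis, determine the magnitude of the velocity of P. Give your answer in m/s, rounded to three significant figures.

8.73

ω = 420.2 rad/s.  Crank-pin speed |V_A| = rω = 13.783 m/s, perpendicular to OA.
Rod angle: sinφ = −(r/L) sinθ ⇒ φ = -8.667°; ω_rod = −rω cosθ/√(L²−r²sin²θ) = +67.263 rad/s.
V_P = V_A + ω_rod × AP, with AP = 0.1126 m along the rod.
Components: V_Px = −rω sinθ − a·ω_rod·sinφ = -8.3634 m/s;  V_Py = rω cosθ + a·ω_rod·cosφ = -2.4936 m/s.
|V_P| = √(V_Px² + V_Py²) = 8.7272 m/s.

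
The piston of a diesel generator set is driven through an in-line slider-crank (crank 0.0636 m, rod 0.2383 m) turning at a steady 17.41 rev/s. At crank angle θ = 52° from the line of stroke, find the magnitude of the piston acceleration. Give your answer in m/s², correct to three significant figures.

422

ω = 2π·17.4 = 109.4 rad/s
x(θ) = r cosθ + √(L² − r² sin²θ); with ω constant, a = ω²·d²x/dθ².
d²x/dθ² = −r cosθ − r²(cos2θ)/√u − r⁴ sin²2θ/(4u^{3/2}),  u = L² − r² sin²θ = 0.0542751 m².
Substituting r = 0.0636 m, L = 0.2383 m, θ = 52°: d²x/dθ² = -0.03526 m.
a = ω²·d²x/dθ² = (109.4)²·(-0.03526) = -421.93 m/s²;  |a| = 421.93 m/s².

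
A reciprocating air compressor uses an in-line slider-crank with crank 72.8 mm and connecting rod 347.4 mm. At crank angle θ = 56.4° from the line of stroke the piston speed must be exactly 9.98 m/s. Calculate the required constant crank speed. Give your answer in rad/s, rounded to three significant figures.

For an in-line slider-crank, |v_piston| = rω|sinθ|·[1 + r cosθ/√(L² − r² sin²θ)].
With r = 0.0728 m, L = 0.3474 m, θ = 56.4°: the bracketed kinematic factor |dx/dθ| = 0.067778 m.
ω = v/|dx/dθ| = 9.98/0.067778 = 147.25 rad/s.

147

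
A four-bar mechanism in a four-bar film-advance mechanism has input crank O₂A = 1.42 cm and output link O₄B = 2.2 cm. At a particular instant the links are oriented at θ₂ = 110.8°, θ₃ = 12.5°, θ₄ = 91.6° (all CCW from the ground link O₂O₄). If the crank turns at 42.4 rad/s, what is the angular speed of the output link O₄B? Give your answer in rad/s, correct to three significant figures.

27.6

ω₂ = 42.4 rad/s
Differentiating the loop-closure r₂e^{iθ₂}+r₃e^{iθ₃}=r₁+r₄e^{iθ₄} gives r₂ω₂e^{iθ₂}+r₃ω₃e^{iθ₃}=r₄ω₄e^{iθ₄}.
Eliminating the other unknown: ω₄ = r₂ω₂ sin(θ₂−θ₃) / [r₄ sin(θ₄−θ₃)].
Numerator sine = +0.98953; denominator sine = +0.98196.
Result = 0.0142·42.4·(+0.98953) / (0.022·(+0.98196)) = +27.578 rad/s; magnitude 27.578 rad/s.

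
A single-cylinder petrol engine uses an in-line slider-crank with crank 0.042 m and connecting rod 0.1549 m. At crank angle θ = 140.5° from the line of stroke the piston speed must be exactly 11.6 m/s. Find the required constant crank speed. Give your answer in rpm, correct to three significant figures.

5260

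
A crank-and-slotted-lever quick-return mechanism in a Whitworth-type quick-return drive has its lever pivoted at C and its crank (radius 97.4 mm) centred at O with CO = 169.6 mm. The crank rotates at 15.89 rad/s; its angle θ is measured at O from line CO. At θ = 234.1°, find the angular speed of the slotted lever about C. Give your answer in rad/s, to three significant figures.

ω = 15.89 rad/s
Crank pin A relative to C: A = (d + r cosθ, r sinθ); lever angle φ = atan2(r sinθ, d + r cosθ).
Differentiating tanφ: φ̇ = rω(d cosθ + r)/(d² + r² + 2dr cosθ).
d² + r² + 2dr cosθ = |CA|² = 0.0188783 m²;  d cosθ + r = -0.0020488 m.
|ω_lever| = |0.0974·15.89·-0.0020488| / 0.0188783 = 0.16796 rad/s.

0.168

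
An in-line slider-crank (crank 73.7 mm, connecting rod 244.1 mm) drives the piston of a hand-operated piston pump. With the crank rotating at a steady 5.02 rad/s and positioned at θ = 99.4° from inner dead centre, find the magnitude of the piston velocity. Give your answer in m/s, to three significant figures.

0.346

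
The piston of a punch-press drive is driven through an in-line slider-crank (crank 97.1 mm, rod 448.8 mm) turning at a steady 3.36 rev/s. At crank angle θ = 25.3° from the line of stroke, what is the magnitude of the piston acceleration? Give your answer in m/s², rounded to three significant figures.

45.2

ω = 2π·3.36 = 21.11 rad/s
x(θ) = r cosθ + √(L² − r² sin²θ); with ω constant, a = ω²·d²x/dθ².
d²x/dθ² = −r cosθ − r²(cos2θ)/√u − r⁴ sin²2θ/(4u^{3/2}),  u = L² − r² sin²θ = 0.199699 m².
Substituting r = 0.0971 m, L = 0.4488 m, θ = 25.3°: d²x/dθ² = -0.10133 m.
a = ω²·d²x/dθ² = (21.11)²·(-0.10133) = -45.161 m/s²;  |a| = 45.161 m/s².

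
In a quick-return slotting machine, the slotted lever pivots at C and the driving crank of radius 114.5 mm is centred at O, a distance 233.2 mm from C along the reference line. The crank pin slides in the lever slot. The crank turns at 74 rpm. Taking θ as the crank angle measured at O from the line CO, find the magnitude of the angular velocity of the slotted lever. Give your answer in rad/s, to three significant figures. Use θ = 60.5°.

2.17

ω = 7.749 rad/s (from 74 rpm).
Crank pin A relative to C: A = (d + r cosθ, r sinθ); lever angle φ = atan2(r sinθ, d + r cosθ).
Differentiating tanφ: φ̇ = rω(d cosθ + r)/(d² + r² + 2dr cosθ).
d² + r² + 2dr cosθ = |CA|² = 0.0937893 m²;  d cosθ + r = +0.22933 m.
|ω_lever| = |0.1145·7.749·+0.22933| / 0.0937893 = 2.1696 rad/s.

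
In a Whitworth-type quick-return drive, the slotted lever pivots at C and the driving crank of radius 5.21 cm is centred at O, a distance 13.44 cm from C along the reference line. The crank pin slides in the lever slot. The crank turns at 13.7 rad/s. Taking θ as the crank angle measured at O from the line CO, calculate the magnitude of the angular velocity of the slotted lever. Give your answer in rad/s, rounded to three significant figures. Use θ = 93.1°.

ω = 13.7 rad/s
Crank pin A relative to C: A = (d + r cosθ, r sinθ); lever angle φ = atan2(r sinθ, d + r cosθ).
Differentiating tanφ: φ̇ = rω(d cosθ + r)/(d² + r² + 2dr cosθ).
d² + r² + 2dr cosθ = |CA|² = 0.0200204 m²;  d cosθ + r = +0.044832 m.
|ω_lever| = |0.0521·13.7·+0.044832| / 0.0200204 = 1.5983 rad/s.

1.60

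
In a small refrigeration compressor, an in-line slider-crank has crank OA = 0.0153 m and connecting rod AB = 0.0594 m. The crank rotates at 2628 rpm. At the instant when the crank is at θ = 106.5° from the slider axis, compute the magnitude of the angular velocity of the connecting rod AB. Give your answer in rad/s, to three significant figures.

20.8

ω = 275.2 rad/s (converted from 2628 rpm).
The rod makes angle φ with the slider axis where L sinφ = r sinθ; differentiating, L cosφ·φ̇ = r ω cosθ.
L cosφ = √(L² − r² sin²θ) = 0.05756 m.
|ω_rod| = r ω |cosθ| / √(L² − r² sin²θ) = 0.0153·275.2·0.28402/0.05756 = 20.776 rad/s.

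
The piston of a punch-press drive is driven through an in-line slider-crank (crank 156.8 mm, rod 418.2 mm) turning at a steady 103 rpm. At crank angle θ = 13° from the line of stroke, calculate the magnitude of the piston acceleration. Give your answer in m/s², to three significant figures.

24.0

ω = 2π·103/60 = 10.79 rad/s
x(θ) = r cosθ + √(L² − r² sin²θ); with ω constant, a = ω²·d²x/dθ².
d²x/dθ² = −r cosθ − r²(cos2θ)/√u − r⁴ sin²2θ/(4u^{3/2}),  u = L² − r² sin²θ = 0.173647 m².
Substituting r = 0.1568 m, L = 0.4182 m, θ = 13°: d²x/dθ² = -0.20621 m.
a = ω²·d²x/dθ² = (10.79)²·(-0.20621) = -23.991 m/s²;  |a| = 23.991 m/s².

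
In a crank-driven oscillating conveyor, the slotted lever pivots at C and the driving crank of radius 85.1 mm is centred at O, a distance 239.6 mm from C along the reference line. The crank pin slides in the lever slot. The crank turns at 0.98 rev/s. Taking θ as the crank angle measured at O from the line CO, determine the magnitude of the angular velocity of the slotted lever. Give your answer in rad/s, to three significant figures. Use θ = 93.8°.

0.586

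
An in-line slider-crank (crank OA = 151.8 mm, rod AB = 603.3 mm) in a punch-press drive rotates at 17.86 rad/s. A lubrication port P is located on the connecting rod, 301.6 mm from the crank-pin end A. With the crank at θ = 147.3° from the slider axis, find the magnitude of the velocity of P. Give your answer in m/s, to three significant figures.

ω = 17.86 rad/s.  Crank-pin speed |V_A| = rω = 2.7111 m/s, perpendicular to OA.
Rod angle: sinφ = −(r/L) sinθ ⇒ φ = -7.813°; ω_rod = −rω cosθ/√(L²−r²sin²θ) = +3.8171 rad/s.
V_P = V_A + ω_rod × AP, with AP = 0.3016 m along the rod.
Components: V_Px = −rω sinθ − a·ω_rod·sinφ = -1.3082 m/s;  V_Py = rω cosθ + a·ω_rod·cosφ = -1.1409 m/s.
|V_P| = √(V_Px² + V_Py²) = 1.7358 m/s.

1.74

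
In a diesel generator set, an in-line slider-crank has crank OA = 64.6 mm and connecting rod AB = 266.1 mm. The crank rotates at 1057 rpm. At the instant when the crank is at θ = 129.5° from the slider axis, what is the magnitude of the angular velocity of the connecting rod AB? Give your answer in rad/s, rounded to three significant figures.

ω = 110.7 rad/s (converted from 1057 rpm).
The rod makes angle φ with the slider axis where L sinφ = r sinθ; differentiating, L cosφ·φ̇ = r ω cosθ.
L cosφ = √(L² − r² sin²θ) = 0.26139 m.
|ω_rod| = r ω |cosθ| / √(L² − r² sin²θ) = 0.0646·110.7·0.63608/0.26139 = 17.4 rad/s.

17.4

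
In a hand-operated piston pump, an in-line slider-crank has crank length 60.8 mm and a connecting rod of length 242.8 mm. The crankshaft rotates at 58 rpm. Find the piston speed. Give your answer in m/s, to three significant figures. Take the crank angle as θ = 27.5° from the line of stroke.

0.209

ω = 2π·58/60 = 6.074 rad/s
For an in-line slider-crank, x = r cosθ + √(L² − r² sin²θ), so v = −rω sinθ·[1 + r cosθ/√(L² − r² sin²θ)].
With r = 0.0608 m, L = 0.2428 m, θ = 27.5°: √(L² − r² sin²θ) = 0.24117 m.
v = −0.0608·6.074·0.46175·[1 + 0.0608·0.88701/0.24117] = -0.20865 m/s.
|v| = 0.20865 m/s.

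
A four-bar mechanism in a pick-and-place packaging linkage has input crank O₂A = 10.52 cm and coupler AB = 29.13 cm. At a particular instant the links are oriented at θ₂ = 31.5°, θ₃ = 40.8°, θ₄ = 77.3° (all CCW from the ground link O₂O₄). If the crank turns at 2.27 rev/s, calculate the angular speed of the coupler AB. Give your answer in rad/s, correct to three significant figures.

6.21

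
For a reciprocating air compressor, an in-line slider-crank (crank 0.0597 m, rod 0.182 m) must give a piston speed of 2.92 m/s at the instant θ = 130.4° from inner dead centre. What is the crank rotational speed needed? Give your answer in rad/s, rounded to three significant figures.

For an in-line slider-crank, |v_piston| = rω|sinθ|·[1 + r cosθ/√(L² − r² sin²θ)].
With r = 0.0597 m, L = 0.182 m, θ = 130.4°: the bracketed kinematic factor |dx/dθ| = 0.035482 m.
ω = v/|dx/dθ| = 2.92/0.035482 = 82.296 rad/s.

82.3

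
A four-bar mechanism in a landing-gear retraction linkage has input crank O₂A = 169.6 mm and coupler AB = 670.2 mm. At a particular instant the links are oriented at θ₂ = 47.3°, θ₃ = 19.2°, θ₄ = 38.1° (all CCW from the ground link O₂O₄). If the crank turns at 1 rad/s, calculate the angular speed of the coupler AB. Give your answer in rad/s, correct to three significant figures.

ω₂ = 1 rad/s
Differentiating the loop-closure r₂e^{iθ₂}+r₃e^{iθ₃}=r₁+r₄e^{iθ₄} gives r₂ω₂e^{iθ₂}+r₃ω₃e^{iθ₃}=r₄ω₄e^{iθ₄}.
Eliminating the other unknown: ω₃ = r₂ω₂ sin(θ₄−θ₂) / [r₃ sin(θ₃−θ₄)].
Numerator sine = -0.15988; denominator sine = -0.32392.
Result = 0.1696·1·(-0.15988) / (0.6702·(-0.32392)) = +0.12491 rad/s; magnitude 0.12491 rad/s.

0.125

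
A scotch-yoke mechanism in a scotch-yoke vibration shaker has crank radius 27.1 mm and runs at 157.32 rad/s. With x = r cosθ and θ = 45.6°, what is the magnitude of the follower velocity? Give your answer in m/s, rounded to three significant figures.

ω = 157.3 rad/s
x = r cosθ ⇒ ẋ = −rω sinθ.
|v| = rω|sinθ| = 0.0271·157.3·|sin 45.6°| = 3.0461 m/s.

3.05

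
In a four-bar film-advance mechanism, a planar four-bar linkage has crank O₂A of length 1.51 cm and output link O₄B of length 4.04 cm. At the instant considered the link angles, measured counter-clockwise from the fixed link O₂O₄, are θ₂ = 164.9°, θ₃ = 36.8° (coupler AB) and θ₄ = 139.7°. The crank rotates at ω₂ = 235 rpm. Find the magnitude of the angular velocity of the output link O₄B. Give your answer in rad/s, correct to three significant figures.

7.43

ω₂ = 24.61 rad/s (from 235 rpm).
Differentiating the loop-closure r₂e^{iθ₂}+r₃e^{iθ₃}=r₁+r₄e^{iθ₄} gives r₂ω₂e^{iθ₂}+r₃ω₃e^{iθ₃}=r₄ω₄e^{iθ₄}.
Eliminating the other unknown: ω₄ = r₂ω₂ sin(θ₂−θ₃) / [r₄ sin(θ₄−θ₃)].
Numerator sine = +0.78694; denominator sine = +0.97476.
Result = 0.0151·24.61·(+0.78694) / (0.0404·(+0.97476)) = +7.4256 rad/s; magnitude 7.4256 rad/s.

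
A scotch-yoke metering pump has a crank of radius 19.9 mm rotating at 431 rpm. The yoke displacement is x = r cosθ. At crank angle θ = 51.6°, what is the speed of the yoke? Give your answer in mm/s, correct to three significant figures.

704

ω = 45.13 rad/s (from 431 rpm).
x = r cosθ ⇒ ẋ = −rω sinθ.
|v| = rω|sinθ| = 0.0199·45.13·|sin 51.6°| = 0.70389 m/s = 703.89 mm/s.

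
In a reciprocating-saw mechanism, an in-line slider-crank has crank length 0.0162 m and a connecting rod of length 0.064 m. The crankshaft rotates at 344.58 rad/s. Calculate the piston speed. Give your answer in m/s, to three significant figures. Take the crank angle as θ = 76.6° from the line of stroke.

5.76

ω = 344.6 rad/s
For an in-line slider-crank, x = r cosθ + √(L² − r² sin²θ), so v = −rω sinθ·[1 + r cosθ/√(L² − r² sin²θ)].
With r = 0.0162 m, L = 0.064 m, θ = 76.6°: √(L² − r² sin²θ) = 0.062029 m.
v = −0.0162·344.6·0.97278·[1 + 0.0162·0.23175/0.062029] = -5.7589 m/s.
|v| = 5.7589 m/s.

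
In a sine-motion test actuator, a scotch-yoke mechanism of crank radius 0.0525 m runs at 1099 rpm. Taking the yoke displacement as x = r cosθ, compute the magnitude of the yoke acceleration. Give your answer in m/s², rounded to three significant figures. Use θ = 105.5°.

186

ω = 115.1 rad/s (from 1099 rpm).
x = r cosθ ⇒ ẍ = −rω² cosθ (ω constant).
|a| = rω²|cosθ| = 0.0525·(115.1)²·|cos 105.5°| = 185.83 m/s².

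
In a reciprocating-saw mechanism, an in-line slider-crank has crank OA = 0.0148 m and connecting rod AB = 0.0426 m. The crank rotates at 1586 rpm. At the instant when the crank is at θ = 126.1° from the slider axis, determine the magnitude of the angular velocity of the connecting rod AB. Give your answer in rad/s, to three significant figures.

35.4

ω = 166.1 rad/s (converted from 1586 rpm).
The rod makes angle φ with the slider axis where L sinφ = r sinθ; differentiating, L cosφ·φ̇ = r ω cosθ.
L cosφ = √(L² − r² sin²θ) = 0.040887 m.
|ω_rod| = r ω |cosθ| / √(L² − r² sin²θ) = 0.0148·166.1·0.58920/0.040887 = 35.421 rad/s.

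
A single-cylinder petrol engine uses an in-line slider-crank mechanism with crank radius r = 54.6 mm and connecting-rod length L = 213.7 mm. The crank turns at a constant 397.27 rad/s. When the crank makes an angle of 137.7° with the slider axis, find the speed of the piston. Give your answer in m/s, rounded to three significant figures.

11.8

ω = 397.3 rad/s
For an in-line slider-crank, x = r cosθ + √(L² − r² sin²θ), so v = −rω sinθ·[1 + r cosθ/√(L² − r² sin²θ)].
With r = 0.0546 m, L = 0.2137 m, θ = 137.7°: √(L² − r² sin²θ) = 0.21052 m.
v = −0.0546·397.3·0.67301·[1 + 0.0546·-0.73963/0.21052] = -11.798 m/s.
|v| = 11.798 m/s.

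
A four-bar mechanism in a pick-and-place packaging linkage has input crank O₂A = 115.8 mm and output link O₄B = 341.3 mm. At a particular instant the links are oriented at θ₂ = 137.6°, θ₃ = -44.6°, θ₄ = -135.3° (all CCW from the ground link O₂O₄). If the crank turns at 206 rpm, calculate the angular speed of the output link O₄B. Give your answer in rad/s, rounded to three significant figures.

0.281

ω₂ = 21.57 rad/s (from 206 rpm).
Differentiating the loop-closure r₂e^{iθ₂}+r₃e^{iθ₃}=r₁+r₄e^{iθ₄} gives r₂ω₂e^{iθ₂}+r₃ω₃e^{iθ₃}=r₄ω₄e^{iθ₄}.
Eliminating the other unknown: ω₄ = r₂ω₂ sin(θ₂−θ₃) / [r₄ sin(θ₄−θ₃)].
Numerator sine = -0.03839; denominator sine = -0.99993.
Result = 0.1158·21.57·(-0.03839) / (0.3413·(-0.99993)) = +0.28099 rad/s; magnitude 0.28099 rad/s.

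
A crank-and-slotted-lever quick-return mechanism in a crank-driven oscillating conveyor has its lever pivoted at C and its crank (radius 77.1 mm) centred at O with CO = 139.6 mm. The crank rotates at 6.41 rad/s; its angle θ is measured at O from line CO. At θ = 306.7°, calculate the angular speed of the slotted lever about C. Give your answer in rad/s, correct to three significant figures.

2.07

ω = 6.41 rad/s
Crank pin A relative to C: A = (d + r cosθ, r sinθ); lever angle φ = atan2(r sinθ, d + r cosθ).
Differentiating tanφ: φ̇ = rω(d cosθ + r)/(d² + r² + 2dr cosθ).
d² + r² + 2dr cosθ = |CA|² = 0.0382972 m²;  d cosθ + r = +0.16053 m.
|ω_lever| = |0.0771·6.41·+0.16053| / 0.0382972 = 2.0716 rad/s.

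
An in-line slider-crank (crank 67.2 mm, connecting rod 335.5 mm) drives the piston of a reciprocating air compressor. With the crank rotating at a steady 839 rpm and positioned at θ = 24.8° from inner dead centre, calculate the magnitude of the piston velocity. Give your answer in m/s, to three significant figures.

2.93

ω = 2π·839/60 = 87.86 rad/s
For an in-line slider-crank, x = r cosθ + √(L² − r² sin²θ), so v = −rω sinθ·[1 + r cosθ/√(L² − r² sin²θ)].
With r = 0.0672 m, L = 0.3355 m, θ = 24.8°: √(L² − r² sin²θ) = 0.33431 m.
v = −0.0672·87.86·0.41945·[1 + 0.0672·0.90778/0.33431] = -2.9284 m/s.
|v| = 2.9284 m/s.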